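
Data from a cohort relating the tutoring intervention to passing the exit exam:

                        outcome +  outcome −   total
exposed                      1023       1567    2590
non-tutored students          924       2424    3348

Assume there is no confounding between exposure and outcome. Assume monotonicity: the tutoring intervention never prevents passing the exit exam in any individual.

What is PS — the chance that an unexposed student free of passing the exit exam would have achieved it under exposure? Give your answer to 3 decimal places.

PS ≈ 0.164

p₁ = P(outcome | exposed) = 1023/2590 = 0.39498
p₀ = P(outcome | unexposed) = 924/3348 = 0.27599
Under exogeneity and monotonicity, PS = (p₁ − p₀)/(1 − p₀).
PS = (0.39498 − 0.27599) / 0.72401 ≈ 0.1644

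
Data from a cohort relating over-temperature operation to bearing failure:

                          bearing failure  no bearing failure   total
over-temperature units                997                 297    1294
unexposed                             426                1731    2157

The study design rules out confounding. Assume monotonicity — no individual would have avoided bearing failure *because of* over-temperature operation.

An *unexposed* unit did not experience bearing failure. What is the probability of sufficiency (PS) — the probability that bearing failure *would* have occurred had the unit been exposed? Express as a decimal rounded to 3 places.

p₁ = P(outcome | exposed) = 997/1294 = 0.77048
p₀ = P(outcome | unexposed) = 426/2157 = 0.1975
Under exogeneity and monotonicity, PS = (p₁ − p₀)/(1 − p₀).
PS = (0.77048 − 0.1975) / 0.8025 ≈ 0.7140

PS ≈ 0.714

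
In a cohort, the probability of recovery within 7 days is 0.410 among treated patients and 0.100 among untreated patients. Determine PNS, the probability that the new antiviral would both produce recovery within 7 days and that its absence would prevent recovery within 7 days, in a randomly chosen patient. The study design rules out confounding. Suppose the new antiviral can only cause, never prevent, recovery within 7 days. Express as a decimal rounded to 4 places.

Let p₁ = 0.41, p₀ = 0.1.
Under exogeneity and monotonicity, PNS = p₁ − p₀.
PNS = 0.41 − 0.1 = 0.31

PNS ≈ 0.3100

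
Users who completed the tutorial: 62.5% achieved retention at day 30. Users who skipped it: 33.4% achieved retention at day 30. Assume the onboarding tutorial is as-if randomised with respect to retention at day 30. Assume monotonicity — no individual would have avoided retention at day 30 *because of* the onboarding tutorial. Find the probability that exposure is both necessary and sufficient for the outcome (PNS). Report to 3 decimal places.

p₁ = 0.625, p₀ = 0.334.
Under exogeneity and monotonicity, PNS = p₁ − p₀.
PNS = 0.625 − 0.334 = 0.291

PNS ≈ 0.291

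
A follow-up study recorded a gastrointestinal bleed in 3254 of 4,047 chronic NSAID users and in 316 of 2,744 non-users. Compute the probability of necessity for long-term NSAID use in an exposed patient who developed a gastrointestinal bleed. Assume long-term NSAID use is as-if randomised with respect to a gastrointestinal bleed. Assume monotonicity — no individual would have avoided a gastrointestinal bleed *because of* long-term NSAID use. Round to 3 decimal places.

PN ≈ 0.857

p₁ = P(outcome | exposed) = 3254/4047 = 0.80405
p₀ = P(outcome | unexposed) = 316/2744 = 0.11516
Under exogeneity and monotonicity, PN = (p₁ − p₀) / p₁.
PN = (0.80405 − 0.11516) / 0.80405 = 0.68889 / 0.80405 ≈ 0.8568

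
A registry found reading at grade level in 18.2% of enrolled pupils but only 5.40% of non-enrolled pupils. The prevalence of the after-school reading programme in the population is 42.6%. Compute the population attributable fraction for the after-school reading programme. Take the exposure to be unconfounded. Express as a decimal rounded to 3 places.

p₁ = 0.182, p₀ = 0.054.
Overall risk P(Y=1) = π·p₁ + (1−π)·p₀ = 0.426×0.182 + 0.574×0.054 = 0.10853.
Under exogeneity, PAF = [P(Y=1) − p₀] / P(Y=1).
PAF = (0.10853 − 0.054) / 0.10853 ≈ 0.5024

PAF ≈ 0.502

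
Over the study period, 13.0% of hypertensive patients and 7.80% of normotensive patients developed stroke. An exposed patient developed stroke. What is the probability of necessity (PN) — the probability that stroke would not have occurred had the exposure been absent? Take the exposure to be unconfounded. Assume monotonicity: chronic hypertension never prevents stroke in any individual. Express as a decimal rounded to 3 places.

PN ≈ 0.400

p₁ = 0.13, p₀ = 0.078.
Under exogeneity and monotonicity, PN = (p₁ − p₀) / p₁.
PN = (0.13 − 0.078) / 0.13 = 0.052 / 0.13 ≈ 0.4000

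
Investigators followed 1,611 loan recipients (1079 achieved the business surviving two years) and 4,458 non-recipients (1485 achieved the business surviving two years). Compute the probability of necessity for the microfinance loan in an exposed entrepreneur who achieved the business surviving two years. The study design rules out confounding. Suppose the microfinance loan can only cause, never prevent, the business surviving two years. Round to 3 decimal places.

p₁ = P(outcome | exposed) = 1079/1611 = 0.66977
p₀ = P(outcome | unexposed) = 1485/4458 = 0.33311
Under exogeneity and monotonicity, PN = (p₁ − p₀) / p₁.
PN = (0.66977 − 0.33311) / 0.66977 = 0.33666 / 0.66977 ≈ 0.5027

PN ≈ 0.503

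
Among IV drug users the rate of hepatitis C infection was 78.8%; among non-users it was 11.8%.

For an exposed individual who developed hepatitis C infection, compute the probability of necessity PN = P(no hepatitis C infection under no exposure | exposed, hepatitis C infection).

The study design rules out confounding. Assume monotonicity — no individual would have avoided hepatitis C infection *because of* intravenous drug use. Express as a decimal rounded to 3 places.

PN ≈ 0.850

p₁ = 0.788, p₀ = 0.118.
Under exogeneity and monotonicity, PN = (p₁ − p₀) / p₁.
PN = (0.788 − 0.118) / 0.788 = 0.67 / 0.788 ≈ 0.8503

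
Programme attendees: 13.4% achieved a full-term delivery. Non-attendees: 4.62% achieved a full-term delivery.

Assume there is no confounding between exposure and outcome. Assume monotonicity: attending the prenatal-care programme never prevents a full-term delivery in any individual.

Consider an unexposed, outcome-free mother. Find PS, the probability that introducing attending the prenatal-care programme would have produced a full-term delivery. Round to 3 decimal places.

PS ≈ 0.092

p₁ = 0.134, p₀ = 0.0462.
Under exogeneity and monotonicity, PS = (p₁ − p₀) / (1 − p₀).
PS = (0.134 − 0.0462) / (1 − 0.0462) = 0.0878 / 0.9538 ≈ 0.0921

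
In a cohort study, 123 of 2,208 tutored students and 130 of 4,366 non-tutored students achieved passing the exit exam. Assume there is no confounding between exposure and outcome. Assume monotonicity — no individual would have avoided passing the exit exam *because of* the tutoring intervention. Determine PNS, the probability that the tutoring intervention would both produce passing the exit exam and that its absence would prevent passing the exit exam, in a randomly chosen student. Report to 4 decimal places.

PNS ≈ 0.0259

p₁ = P(outcome | exposed) = 123/2208 = 0.055707
p₀ = P(outcome | unexposed) = 130/4366 = 0.029776
Under exogeneity and monotonicity, PNS = p₁ − p₀.
PNS = 0.055707 − 0.029776 = 0.025931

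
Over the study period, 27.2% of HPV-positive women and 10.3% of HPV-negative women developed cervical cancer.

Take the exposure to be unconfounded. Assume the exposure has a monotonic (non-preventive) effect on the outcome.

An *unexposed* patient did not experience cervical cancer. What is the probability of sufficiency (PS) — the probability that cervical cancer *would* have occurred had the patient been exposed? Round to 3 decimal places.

PS ≈ 0.188

p₁ = 0.272, p₀ = 0.103.
Under exogeneity and monotonicity, PS = (p₁ − p₀) / (1 − p₀).
PS = (0.272 − 0.103) / (1 − 0.103) = 0.169 / 0.897 ≈ 0.1884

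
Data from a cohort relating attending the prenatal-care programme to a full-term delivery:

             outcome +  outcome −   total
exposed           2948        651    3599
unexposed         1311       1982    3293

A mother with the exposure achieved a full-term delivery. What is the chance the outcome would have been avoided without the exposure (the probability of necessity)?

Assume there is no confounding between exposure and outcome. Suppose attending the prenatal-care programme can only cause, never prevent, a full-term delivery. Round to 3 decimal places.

p₁ = P(outcome | exposed) = 2948/3599 = 0.81912
p₀ = P(outcome | unexposed) = 1311/3293 = 0.39812
Under exogeneity and monotonicity, PN = (p₁ − p₀)/p₁.
PN = (0.81912 − 0.39812) / 0.81912 ≈ 0.5140

PN ≈ 0.514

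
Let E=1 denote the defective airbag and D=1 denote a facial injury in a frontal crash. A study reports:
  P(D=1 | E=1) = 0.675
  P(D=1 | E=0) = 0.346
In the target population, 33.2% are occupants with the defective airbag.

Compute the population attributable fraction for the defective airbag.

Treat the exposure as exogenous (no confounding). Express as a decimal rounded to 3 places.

Let p₁ = 0.675, p₀ = 0.346.
Overall risk P(Y=1) = π·p₁ + (1−π)·p₀ = 0.332×0.675 + 0.668×0.346 = 0.45523.
Under exogeneity, PAF = [P(Y=1) − p₀] / P(Y=1).
PAF = (0.45523 − 0.346) / 0.45523 ≈ 0.2399

PAF ≈ 0.240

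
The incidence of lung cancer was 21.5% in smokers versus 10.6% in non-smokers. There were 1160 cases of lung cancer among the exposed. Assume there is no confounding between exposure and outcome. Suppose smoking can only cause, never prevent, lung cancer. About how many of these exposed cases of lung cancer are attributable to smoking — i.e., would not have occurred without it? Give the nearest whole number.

p₁ = 0.215, p₀ = 0.106.
PN = (p₁ − p₀)/p₁ = (0.215 − 0.106) / 0.215 ≈ 0.50698.
Attributable cases ≈ PN × (exposed cases) = 0.50698 × 1160 ≈ 588.09.

about 588 cases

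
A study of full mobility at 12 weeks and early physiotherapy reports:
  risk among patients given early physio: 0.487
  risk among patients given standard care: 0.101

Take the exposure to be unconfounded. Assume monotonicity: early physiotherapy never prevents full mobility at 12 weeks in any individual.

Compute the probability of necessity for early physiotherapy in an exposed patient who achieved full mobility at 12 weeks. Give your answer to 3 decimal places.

Let p₁ = 0.487, p₀ = 0.101.
Under exogeneity and monotonicity, PN = (p₁ − p₀) / p₁.
PN = (0.487 − 0.101) / 0.487 = 0.386 / 0.487 ≈ 0.7926

PN ≈ 0.793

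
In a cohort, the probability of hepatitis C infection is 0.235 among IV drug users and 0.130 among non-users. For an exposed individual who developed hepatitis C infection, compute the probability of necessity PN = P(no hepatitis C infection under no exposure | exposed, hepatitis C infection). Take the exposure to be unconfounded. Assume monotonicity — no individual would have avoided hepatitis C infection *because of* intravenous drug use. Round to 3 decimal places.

Let p₁ = 0.235, p₀ = 0.13.
Under exogeneity and monotonicity, PN = (p₁ − p₀) / p₁.
PN = (0.235 − 0.13) / 0.235 = 0.105 / 0.235 ≈ 0.4468

PN ≈ 0.447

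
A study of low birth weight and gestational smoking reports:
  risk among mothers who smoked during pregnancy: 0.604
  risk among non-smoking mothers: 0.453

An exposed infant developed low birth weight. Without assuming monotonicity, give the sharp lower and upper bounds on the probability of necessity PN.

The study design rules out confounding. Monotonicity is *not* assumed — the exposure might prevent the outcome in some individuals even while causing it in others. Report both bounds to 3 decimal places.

0.250 ≤ PN ≤ 0.906

Let p₁ = 0.604, p₀ = 0.453.
Under exogeneity alone the bounds on PN are max{0,(p₁−p₀)/p₁} ≤ PN ≤ min{1,(1−p₀)/p₁}.
  lower = (p₁ − p₀)/p₁ = 0.151 / 0.604 ≈ 0.2500
  upper = min{1, (1 − p₀)/p₁} = 0.547 / 0.604 ≈ 0.9056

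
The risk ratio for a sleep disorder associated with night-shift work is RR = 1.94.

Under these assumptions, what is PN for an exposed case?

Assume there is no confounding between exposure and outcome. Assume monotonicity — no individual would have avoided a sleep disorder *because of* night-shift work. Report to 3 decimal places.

Under exogeneity and monotonicity, PN = (RR − 1) / RR = 1 − 1/RR.
PN = (1.94 − 1) / 1.94 = 0.94 / 1.94 ≈ 0.4845

PN ≈ 0.485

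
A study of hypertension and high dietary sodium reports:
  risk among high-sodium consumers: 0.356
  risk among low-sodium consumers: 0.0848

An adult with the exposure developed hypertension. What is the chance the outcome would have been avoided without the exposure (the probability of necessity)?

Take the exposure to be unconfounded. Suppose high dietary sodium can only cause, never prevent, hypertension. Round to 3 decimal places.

Let p₁ = 0.356, p₀ = 0.0848.
Under exogeneity and monotonicity, PN = (p₁ − p₀) / p₁.
PN = (0.356 − 0.0848) / 0.356 = 0.2712 / 0.356 ≈ 0.7618

PN ≈ 0.762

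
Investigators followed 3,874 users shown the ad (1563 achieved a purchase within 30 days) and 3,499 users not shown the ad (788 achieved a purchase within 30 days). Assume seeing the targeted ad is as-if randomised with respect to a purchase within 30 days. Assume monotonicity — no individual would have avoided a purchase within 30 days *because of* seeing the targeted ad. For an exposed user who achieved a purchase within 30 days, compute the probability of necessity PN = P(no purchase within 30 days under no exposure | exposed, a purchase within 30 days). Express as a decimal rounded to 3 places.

p₁ = P(outcome | exposed) = 1563/3874 = 0.40346
p₀ = P(outcome | unexposed) = 788/3499 = 0.22521
Under exogeneity and monotonicity, PN = (p₁ − p₀) / p₁.
PN = (0.40346 − 0.22521) / 0.40346 = 0.17825 / 0.40346 ≈ 0.4418

PN ≈ 0.442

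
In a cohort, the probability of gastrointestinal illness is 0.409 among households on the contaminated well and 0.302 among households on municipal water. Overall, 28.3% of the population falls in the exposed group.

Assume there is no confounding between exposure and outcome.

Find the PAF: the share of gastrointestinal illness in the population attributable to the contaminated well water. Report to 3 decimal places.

Let p₁ = 0.409, p₀ = 0.302.
Overall risk P(Y=1) = π·p₁ + (1−π)·p₀ = 0.283×0.409 + 0.717×0.302 = 0.33228.
Under exogeneity, PAF = [P(Y=1) − p₀] / P(Y=1).
PAF = (0.33228 − 0.302) / 0.33228 ≈ 0.0911

PAF ≈ 0.091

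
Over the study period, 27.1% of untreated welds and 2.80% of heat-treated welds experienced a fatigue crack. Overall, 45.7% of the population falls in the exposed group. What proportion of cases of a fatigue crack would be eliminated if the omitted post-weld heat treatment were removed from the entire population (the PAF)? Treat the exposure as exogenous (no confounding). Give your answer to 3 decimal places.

PAF ≈ 0.799

p₁ = 0.271, p₀ = 0.028.
Overall risk P(Y=1) = π·p₁ + (1−π)·p₀ = 0.457×0.271 + 0.543×0.028 = 0.13905.
Under exogeneity, PAF = [P(Y=1) − p₀] / P(Y=1).
PAF = (0.13905 − 0.028) / 0.13905 ≈ 0.7986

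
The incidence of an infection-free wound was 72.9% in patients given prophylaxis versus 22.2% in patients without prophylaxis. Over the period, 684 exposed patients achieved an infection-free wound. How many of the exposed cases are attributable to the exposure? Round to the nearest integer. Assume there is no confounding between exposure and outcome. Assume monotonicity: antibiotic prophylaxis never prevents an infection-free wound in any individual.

p₁ = 0.729, p₀ = 0.222.
PN = (p₁ − p₀)/p₁ = (0.729 − 0.222) / 0.729 ≈ 0.69547.
Attributable cases ≈ PN × (exposed cases) = 0.69547 × 684 ≈ 475.70.

about 476 cases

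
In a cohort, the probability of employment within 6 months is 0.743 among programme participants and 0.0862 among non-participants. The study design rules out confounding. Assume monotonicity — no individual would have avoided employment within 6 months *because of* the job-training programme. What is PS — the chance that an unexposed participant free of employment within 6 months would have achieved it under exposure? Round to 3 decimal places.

PS ≈ 0.719

Let p₁ = 0.743, p₀ = 0.0862.
Under exogeneity and monotonicity, PS = (p₁ − p₀) / (1 − p₀).
PS = (0.743 − 0.0862) / (1 − 0.0862) = 0.6568 / 0.9138 ≈ 0.7188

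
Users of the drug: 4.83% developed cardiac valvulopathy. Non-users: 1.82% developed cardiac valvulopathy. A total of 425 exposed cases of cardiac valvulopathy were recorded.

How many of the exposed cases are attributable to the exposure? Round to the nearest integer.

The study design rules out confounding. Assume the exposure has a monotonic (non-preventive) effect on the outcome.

p₁ = 0.0483, p₀ = 0.0182.
PN = (p₁ − p₀)/p₁ = (0.0483 − 0.0182) / 0.0483 ≈ 0.62319.
Attributable cases ≈ PN × (exposed cases) = 0.62319 × 425 ≈ 264.86.

about 265 cases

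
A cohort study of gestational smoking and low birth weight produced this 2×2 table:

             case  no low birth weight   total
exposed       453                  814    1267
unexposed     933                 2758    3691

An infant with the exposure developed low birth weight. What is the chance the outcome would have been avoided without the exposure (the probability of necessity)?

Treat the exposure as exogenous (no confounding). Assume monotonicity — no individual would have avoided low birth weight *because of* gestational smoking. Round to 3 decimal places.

PN ≈ 0.293

p₁ = P(outcome | exposed) = 453/1267 = 0.35754
p₀ = P(outcome | unexposed) = 933/3691 = 0.25278
Under exogeneity and monotonicity, PN = (p₁ − p₀)/p₁.
PN = (0.35754 − 0.25278) / 0.35754 ≈ 0.2930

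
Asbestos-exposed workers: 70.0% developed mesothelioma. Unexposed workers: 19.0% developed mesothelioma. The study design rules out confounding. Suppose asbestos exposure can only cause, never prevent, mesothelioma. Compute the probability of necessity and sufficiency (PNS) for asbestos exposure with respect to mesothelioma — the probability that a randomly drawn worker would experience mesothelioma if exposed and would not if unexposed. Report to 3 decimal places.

p₁ = 0.7, p₀ = 0.19.
Under exogeneity and monotonicity, PNS = p₁ − p₀.
PNS = 0.7 − 0.19 = 0.51

PNS ≈ 0.510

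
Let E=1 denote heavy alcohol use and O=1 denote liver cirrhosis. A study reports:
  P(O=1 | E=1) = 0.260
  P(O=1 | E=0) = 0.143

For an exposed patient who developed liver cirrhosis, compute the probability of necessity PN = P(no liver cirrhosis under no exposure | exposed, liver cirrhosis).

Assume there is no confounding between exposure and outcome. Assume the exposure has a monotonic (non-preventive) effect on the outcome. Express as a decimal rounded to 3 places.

Let p₁ = 0.26, p₀ = 0.143.
Under exogeneity and monotonicity, PN = (p₁ − p₀) / p₁.
PN = (0.26 − 0.143) / 0.26 = 0.117 / 0.26 ≈ 0.4500

PN ≈ 0.450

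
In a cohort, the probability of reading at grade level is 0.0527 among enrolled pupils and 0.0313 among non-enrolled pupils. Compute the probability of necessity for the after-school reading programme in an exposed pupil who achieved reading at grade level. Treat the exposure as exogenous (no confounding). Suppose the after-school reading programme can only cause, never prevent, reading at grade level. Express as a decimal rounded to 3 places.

PN ≈ 0.406

Let p₁ = 0.0527, p₀ = 0.0313.
Under exogeneity and monotonicity, PN = (p₁ − p₀) / p₁.
PN = (0.0527 − 0.0313) / 0.0527 = 0.0214 / 0.0527 ≈ 0.4061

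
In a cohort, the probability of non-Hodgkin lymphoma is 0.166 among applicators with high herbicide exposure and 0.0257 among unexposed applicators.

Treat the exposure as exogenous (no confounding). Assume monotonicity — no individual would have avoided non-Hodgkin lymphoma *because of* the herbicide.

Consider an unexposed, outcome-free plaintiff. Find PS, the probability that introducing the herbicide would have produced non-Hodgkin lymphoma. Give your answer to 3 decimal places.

Let p₁ = 0.166, p₀ = 0.0257.
Under exogeneity and monotonicity, PS = (p₁ − p₀) / (1 − p₀).
PS = (0.166 − 0.0257) / (1 − 0.0257) = 0.1403 / 0.9743 ≈ 0.1440

PS ≈ 0.144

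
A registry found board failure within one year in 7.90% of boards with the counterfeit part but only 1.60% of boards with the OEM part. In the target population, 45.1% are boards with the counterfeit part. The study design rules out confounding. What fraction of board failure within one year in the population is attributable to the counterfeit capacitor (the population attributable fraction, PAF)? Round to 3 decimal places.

p₁ = 0.079, p₀ = 0.016.
Overall risk P(Y=1) = π·p₁ + (1−π)·p₀ = 0.451×0.079 + 0.549×0.016 = 0.044413.
Under exogeneity, PAF = [P(Y=1) − p₀] / P(Y=1).
PAF = (0.044413 − 0.016) / 0.044413 ≈ 0.6397

PAF ≈ 0.640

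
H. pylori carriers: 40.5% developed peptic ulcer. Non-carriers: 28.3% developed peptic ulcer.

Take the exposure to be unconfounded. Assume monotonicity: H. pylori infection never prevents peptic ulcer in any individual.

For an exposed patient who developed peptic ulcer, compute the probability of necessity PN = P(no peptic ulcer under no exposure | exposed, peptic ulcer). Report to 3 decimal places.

p₁ = 0.405, p₀ = 0.283.
Under exogeneity and monotonicity, PN = (p₁ − p₀) / p₁.
PN = (0.405 − 0.283) / 0.405 = 0.122 / 0.405 ≈ 0.3012

PN ≈ 0.301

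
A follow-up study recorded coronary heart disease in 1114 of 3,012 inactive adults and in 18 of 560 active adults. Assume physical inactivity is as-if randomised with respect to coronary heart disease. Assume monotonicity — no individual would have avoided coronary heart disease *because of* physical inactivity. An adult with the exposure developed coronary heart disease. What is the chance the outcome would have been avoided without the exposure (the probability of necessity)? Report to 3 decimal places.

p₁ = P(outcome | exposed) = 1114/3012 = 0.36985
p₀ = P(outcome | unexposed) = 18/560 = 0.032143
Under exogeneity and monotonicity, PN = (p₁ − p₀) / p₁.
PN = (0.36985 − 0.032143) / 0.36985 = 0.33771 / 0.36985 ≈ 0.9131

PN ≈ 0.913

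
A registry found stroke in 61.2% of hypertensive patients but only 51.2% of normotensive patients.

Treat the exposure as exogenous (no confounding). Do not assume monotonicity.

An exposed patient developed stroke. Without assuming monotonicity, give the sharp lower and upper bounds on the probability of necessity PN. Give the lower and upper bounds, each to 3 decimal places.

p₁ = 0.612, p₀ = 0.512.
Under exogeneity alone the bounds on PN are max{0,(p₁−p₀)/p₁} ≤ PN ≤ min{1,(1−p₀)/p₁}.
  lower = (p₁ − p₀)/p₁ = 0.1 / 0.612 ≈ 0.1634
  upper = min{1, (1 − p₀)/p₁} = 0.488 / 0.612 ≈ 0.7974

0.163 ≤ PN ≤ 0.797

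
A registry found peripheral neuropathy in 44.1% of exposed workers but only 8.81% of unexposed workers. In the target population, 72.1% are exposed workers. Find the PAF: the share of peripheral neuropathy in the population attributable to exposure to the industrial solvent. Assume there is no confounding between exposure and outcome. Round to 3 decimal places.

PAF ≈ 0.743

p₁ = 0.441, p₀ = 0.0881.
Overall risk P(Y=1) = π·p₁ + (1−π)·p₀ = 0.721×0.441 + 0.279×0.0881 = 0.34254.
Under exogeneity, PAF = [P(Y=1) − p₀] / P(Y=1).
PAF = (0.34254 − 0.0881) / 0.34254 ≈ 0.7428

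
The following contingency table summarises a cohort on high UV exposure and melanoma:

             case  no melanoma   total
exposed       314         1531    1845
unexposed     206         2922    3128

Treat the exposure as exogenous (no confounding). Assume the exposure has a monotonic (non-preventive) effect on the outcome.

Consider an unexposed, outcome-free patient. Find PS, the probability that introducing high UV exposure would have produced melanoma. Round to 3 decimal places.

p₁ = P(outcome | exposed) = 314/1845 = 0.17019
p₀ = P(outcome | unexposed) = 206/3128 = 0.065857
Under exogeneity and monotonicity, PS = (p₁ − p₀)/(1 − p₀).
PS = (0.17019 − 0.065857) / 0.93414 ≈ 0.1117

PS ≈ 0.112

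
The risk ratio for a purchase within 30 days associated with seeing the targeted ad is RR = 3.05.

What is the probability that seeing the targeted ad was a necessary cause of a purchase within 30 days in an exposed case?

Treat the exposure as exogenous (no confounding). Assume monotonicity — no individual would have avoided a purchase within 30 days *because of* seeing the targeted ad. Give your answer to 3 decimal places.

PN ≈ 0.672

Under exogeneity and monotonicity, PN = (RR − 1) / RR = 1 − 1/RR.
PN = (3.05 − 1) / 3.05 = 2.05 / 3.05 ≈ 0.6721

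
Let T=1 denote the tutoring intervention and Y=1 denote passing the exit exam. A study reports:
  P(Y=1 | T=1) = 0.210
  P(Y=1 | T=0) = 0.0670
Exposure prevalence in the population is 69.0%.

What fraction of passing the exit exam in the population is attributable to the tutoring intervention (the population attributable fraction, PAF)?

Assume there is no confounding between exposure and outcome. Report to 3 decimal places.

Let p₁ = 0.21, p₀ = 0.067.
Overall risk P(Y=1) = π·p₁ + (1−π)·p₀ = 0.69×0.21 + 0.31×0.067 = 0.16567.
Under exogeneity, PAF = [P(Y=1) − p₀] / P(Y=1).
PAF = (0.16567 − 0.067) / 0.16567 ≈ 0.5956

PAF ≈ 0.596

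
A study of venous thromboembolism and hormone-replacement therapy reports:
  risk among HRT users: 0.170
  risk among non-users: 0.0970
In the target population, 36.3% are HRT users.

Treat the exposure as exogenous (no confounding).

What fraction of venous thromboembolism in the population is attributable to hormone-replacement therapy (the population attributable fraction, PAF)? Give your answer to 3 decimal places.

Let p₁ = 0.17, p₀ = 0.097.
Overall risk P(Y=1) = π·p₁ + (1−π)·p₀ = 0.363×0.17 + 0.637×0.097 = 0.1235.
Under exogeneity, PAF = [P(Y=1) − p₀] / P(Y=1).
PAF = (0.1235 − 0.097) / 0.1235 ≈ 0.2146

PAF ≈ 0.215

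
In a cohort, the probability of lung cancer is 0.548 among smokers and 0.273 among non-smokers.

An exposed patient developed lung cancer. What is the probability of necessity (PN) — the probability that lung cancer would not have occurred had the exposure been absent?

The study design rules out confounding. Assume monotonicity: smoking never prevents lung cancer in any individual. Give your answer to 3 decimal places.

PN ≈ 0.502

Let p₁ = 0.548, p₀ = 0.273.
Under exogeneity and monotonicity, PN = (p₁ − p₀) / p₁.
PN = (0.548 − 0.273) / 0.548 = 0.275 / 0.548 ≈ 0.5018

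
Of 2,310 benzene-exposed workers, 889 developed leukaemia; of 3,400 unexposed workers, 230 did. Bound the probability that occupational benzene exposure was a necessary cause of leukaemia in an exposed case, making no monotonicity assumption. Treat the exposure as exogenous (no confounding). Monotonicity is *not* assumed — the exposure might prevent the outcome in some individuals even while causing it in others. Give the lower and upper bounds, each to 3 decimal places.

p₁ = P(outcome | exposed) = 889/2310 = 0.38485
p₀ = P(outcome | unexposed) = 230/3400 = 0.067647
Under exogeneity alone the bounds on PN are max{0,(p₁−p₀)/p₁} ≤ PN ≤ min{1,(1−p₀)/p₁}.
  lower = (p₁ − p₀)/p₁ = 0.3172 / 0.38485 ≈ 0.8242
  upper = min{1, (1 − p₀)/p₁} = 0.93235 / 0.38485 ≈ 2.4226 → capped at 1

0.824 ≤ PN ≤ 1.000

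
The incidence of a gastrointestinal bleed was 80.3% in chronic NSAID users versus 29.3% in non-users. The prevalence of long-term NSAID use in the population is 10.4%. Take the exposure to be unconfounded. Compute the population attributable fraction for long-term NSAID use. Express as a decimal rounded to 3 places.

PAF ≈ 0.153

p₁ = 0.803, p₀ = 0.293.
Overall risk P(Y=1) = π·p₁ + (1−π)·p₀ = 0.104×0.803 + 0.896×0.293 = 0.34604.
Under exogeneity, PAF = [P(Y=1) − p₀] / P(Y=1).
PAF = (0.34604 − 0.293) / 0.34604 ≈ 0.1533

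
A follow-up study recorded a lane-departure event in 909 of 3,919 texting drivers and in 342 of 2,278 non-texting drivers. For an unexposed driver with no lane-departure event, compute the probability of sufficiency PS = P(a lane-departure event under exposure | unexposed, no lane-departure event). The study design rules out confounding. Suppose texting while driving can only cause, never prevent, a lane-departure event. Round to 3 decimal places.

p₁ = P(outcome | exposed) = 909/3919 = 0.23195
p₀ = P(outcome | unexposed) = 342/2278 = 0.15013
Under exogeneity and monotonicity, PS = (p₁ − p₀) / (1 − p₀).
PS = (0.23195 − 0.15013) / (1 − 0.15013) = 0.081815 / 0.84987 ≈ 0.0963

PS ≈ 0.096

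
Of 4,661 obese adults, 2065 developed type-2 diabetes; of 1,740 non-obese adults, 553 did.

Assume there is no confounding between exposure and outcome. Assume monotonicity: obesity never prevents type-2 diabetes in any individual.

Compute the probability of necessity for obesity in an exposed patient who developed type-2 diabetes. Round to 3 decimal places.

PN ≈ 0.283

p₁ = P(outcome | exposed) = 2065/4661 = 0.44304
p₀ = P(outcome | unexposed) = 553/1740 = 0.31782
Under exogeneity and monotonicity, PN = (p₁ − p₀) / p₁.
PN = (0.44304 − 0.31782) / 0.44304 = 0.12522 / 0.44304 ≈ 0.2826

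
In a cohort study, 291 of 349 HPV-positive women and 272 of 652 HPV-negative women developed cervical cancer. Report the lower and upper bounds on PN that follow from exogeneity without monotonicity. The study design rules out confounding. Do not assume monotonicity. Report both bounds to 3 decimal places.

p₁ = P(outcome | exposed) = 291/349 = 0.83381
p₀ = P(outcome | unexposed) = 272/652 = 0.41718
Under exogeneity alone the bounds on PN are max{0,(p₁−p₀)/p₁} ≤ PN ≤ min{1,(1−p₀)/p₁}.
  lower = (p₁ − p₀)/p₁ = 0.41663 / 0.83381 ≈ 0.4997
  upper = min{1, (1 − p₀)/p₁} = 0.58282 / 0.83381 ≈ 0.6990

0.500 ≤ PN ≤ 0.699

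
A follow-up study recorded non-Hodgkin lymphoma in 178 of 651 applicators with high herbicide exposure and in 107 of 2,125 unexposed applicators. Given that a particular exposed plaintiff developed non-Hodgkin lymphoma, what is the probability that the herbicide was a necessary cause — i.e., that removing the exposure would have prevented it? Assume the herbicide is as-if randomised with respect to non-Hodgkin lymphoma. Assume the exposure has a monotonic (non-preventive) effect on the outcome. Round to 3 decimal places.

PN ≈ 0.816

p₁ = P(outcome | exposed) = 178/651 = 0.27343
p₀ = P(outcome | unexposed) = 107/2125 = 0.050353
Under exogeneity and monotonicity, PN = (p₁ − p₀) / p₁.
PN = (0.27343 − 0.050353) / 0.27343 = 0.22307 / 0.27343 ≈ 0.8158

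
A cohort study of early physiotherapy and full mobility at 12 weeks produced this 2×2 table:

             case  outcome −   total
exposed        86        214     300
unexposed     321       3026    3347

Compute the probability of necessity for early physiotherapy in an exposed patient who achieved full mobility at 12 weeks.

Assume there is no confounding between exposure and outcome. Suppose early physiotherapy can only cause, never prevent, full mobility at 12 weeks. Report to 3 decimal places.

p₁ = P(outcome | exposed) = 86/300 = 0.28667
p₀ = P(outcome | unexposed) = 321/3347 = 0.095907
Under exogeneity and monotonicity, PN = (p₁ − p₀)/p₁.
PN = (0.28667 − 0.095907) / 0.28667 ≈ 0.6654

PN ≈ 0.665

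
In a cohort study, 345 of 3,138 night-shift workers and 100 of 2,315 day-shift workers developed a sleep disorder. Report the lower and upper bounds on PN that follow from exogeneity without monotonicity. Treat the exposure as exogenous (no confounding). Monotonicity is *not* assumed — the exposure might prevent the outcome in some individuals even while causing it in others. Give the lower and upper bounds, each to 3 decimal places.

p₁ = P(outcome | exposed) = 345/3138 = 0.10994
p₀ = P(outcome | unexposed) = 100/2315 = 0.043197
Under exogeneity alone the bounds on PN are max{0,(p₁−p₀)/p₁} ≤ PN ≤ min{1,(1−p₀)/p₁}.
  lower = (p₁ − p₀)/p₁ = 0.066746 / 0.10994 ≈ 0.6071
  upper = min{1, (1 − p₀)/p₁} = 0.9568 / 0.10994 ≈ 8.7028 → capped at 1

0.607 ≤ PN ≤ 1.000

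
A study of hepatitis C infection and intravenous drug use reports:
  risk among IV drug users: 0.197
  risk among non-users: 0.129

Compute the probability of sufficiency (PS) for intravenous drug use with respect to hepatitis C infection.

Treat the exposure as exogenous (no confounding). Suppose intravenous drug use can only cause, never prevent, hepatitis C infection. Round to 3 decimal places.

PS ≈ 0.078

Let p₁ = 0.197, p₀ = 0.129.
Under exogeneity and monotonicity, PS = (p₁ − p₀) / (1 − p₀).
PS = (0.197 − 0.129) / (1 − 0.129) = 0.068 / 0.871 ≈ 0.0781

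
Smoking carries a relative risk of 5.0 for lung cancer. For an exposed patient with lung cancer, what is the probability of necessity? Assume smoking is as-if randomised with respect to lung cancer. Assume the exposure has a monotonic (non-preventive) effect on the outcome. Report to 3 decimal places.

PN ≈ 0.800

Under exogeneity and monotonicity, PN = (RR − 1) / RR = 1 − 1/RR.
PN = (5.0 − 1) / 5.0 = 4 / 5.0 ≈ 0.8000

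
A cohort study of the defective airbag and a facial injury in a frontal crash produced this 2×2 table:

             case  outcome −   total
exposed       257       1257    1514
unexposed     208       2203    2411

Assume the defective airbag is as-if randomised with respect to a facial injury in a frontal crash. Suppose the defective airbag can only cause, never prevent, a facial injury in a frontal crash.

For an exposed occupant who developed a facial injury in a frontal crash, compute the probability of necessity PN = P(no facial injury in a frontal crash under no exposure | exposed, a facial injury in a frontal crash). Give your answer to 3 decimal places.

p₁ = P(outcome | exposed) = 257/1514 = 0.16975
p₀ = P(outcome | unexposed) = 208/2411 = 0.086271
Under exogeneity and monotonicity, PN = (p₁ − p₀)/p₁.
PN = (0.16975 − 0.086271) / 0.16975 ≈ 0.4918

PN ≈ 0.492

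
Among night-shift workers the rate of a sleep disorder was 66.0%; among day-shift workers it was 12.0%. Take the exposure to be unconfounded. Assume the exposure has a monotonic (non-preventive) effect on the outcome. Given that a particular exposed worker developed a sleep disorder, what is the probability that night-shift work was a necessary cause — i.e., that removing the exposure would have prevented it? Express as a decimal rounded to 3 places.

PN ≈ 0.818

p₁ = 0.66, p₀ = 0.12.
Under exogeneity and monotonicity, PN = (p₁ − p₀) / p₁.
PN = (0.66 − 0.12) / 0.66 = 0.54 / 0.66 ≈ 0.8182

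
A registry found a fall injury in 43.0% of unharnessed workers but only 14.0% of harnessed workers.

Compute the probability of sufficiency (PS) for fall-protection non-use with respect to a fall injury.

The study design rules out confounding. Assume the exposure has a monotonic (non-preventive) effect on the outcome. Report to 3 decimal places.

p₁ = 0.43, p₀ = 0.14.
Under exogeneity and monotonicity, PS = (p₁ − p₀) / (1 − p₀).
PS = (0.43 − 0.14) / (1 − 0.14) = 0.29 / 0.86 ≈ 0.3372

PS ≈ 0.337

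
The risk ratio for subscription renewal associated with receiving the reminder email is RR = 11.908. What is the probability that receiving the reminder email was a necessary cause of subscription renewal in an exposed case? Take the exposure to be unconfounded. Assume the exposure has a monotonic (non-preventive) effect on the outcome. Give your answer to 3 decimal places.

Under exogeneity and monotonicity, PN = (RR − 1) / RR = 1 − 1/RR.
PN = (11.908 − 1) / 11.908 = 10.91 / 11.908 ≈ 0.9160

PN ≈ 0.916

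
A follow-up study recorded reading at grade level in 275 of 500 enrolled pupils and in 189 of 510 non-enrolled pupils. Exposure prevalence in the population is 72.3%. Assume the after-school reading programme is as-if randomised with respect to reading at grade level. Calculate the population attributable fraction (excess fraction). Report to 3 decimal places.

p₁ = P(outcome | exposed) = 275/500 = 0.55
p₀ = P(outcome | unexposed) = 189/510 = 0.37059
Overall risk P(Y=1) = π·p₁ + (1−π)·p₀ = 0.723×0.55 + 0.277×0.37059 = 0.5003.
Under exogeneity, PAF = [P(Y=1) − p₀] / P(Y=1).
PAF = (0.5003 − 0.37059) / 0.5003 ≈ 0.2593

PAF ≈ 0.259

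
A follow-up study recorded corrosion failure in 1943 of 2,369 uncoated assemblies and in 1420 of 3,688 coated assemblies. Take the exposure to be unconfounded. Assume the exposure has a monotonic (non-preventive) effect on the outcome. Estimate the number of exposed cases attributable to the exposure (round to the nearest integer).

p₁ = P(outcome | exposed) = 1943/2369 = 0.82018
p₀ = P(outcome | unexposed) = 1420/3688 = 0.38503
PN = (p₁ − p₀)/p₁ = (0.82018 − 0.38503) / 0.82018 ≈ 0.53055.
Attributable cases ≈ PN × (exposed cases) = 0.53055 × 1943 ≈ 1030.86.

about 1031 cases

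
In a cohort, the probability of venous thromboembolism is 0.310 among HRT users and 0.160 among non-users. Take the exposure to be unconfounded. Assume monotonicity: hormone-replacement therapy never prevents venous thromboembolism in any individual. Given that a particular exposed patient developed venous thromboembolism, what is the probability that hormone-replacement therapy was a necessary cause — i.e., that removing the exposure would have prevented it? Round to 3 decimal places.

PN ≈ 0.484

Let p₁ = 0.31, p₀ = 0.16.
Under exogeneity and monotonicity, PN = (p₁ − p₀) / p₁.
PN = (0.31 − 0.16) / 0.31 = 0.15 / 0.31 ≈ 0.4839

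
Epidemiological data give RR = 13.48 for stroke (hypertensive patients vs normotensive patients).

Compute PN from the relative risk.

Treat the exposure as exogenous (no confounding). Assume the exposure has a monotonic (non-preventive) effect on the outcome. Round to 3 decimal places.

PN ≈ 0.926

Under exogeneity and monotonicity, PN = (RR − 1) / RR = 1 − 1/RR.
PN = (13.48 − 1) / 13.48 = 12.48 / 13.48 ≈ 0.9258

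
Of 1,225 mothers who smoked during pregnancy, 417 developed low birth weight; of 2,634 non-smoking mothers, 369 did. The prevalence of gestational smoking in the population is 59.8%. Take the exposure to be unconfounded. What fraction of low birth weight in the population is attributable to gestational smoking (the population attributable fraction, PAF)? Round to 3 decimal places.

PAF ≈ 0.461

p₁ = P(outcome | exposed) = 417/1225 = 0.34041
p₀ = P(outcome | unexposed) = 369/2634 = 0.14009
Overall risk P(Y=1) = π·p₁ + (1−π)·p₀ = 0.598×0.34041 + 0.402×0.14009 = 0.25988.
Under exogeneity, PAF = [P(Y=1) − p₀] / P(Y=1).
PAF = (0.25988 − 0.14009) / 0.25988 ≈ 0.4609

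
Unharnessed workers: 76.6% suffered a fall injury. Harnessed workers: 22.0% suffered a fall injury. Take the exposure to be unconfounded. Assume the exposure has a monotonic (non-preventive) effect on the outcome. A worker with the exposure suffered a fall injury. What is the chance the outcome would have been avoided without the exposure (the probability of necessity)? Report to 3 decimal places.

p₁ = 0.766, p₀ = 0.22.
Under exogeneity and monotonicity, PN = (p₁ − p₀) / p₁.
PN = (0.766 − 0.22) / 0.766 = 0.546 / 0.766 ≈ 0.7128

PN ≈ 0.713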